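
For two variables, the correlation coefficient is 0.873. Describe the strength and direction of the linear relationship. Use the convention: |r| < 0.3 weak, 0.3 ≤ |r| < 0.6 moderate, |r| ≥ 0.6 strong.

r = 0.873 > 0 so the relationship is positive.
|r| = 0.873, which falls in the strong range.

strong positive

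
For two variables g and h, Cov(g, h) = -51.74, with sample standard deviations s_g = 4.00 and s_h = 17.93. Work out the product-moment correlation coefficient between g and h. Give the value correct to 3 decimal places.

-0.721

r = Cov(g,h) / (s_g · s_h) = -51.74 / (4.00 × 17.93)
  = -51.74 / 71.7200 ≈ -0.721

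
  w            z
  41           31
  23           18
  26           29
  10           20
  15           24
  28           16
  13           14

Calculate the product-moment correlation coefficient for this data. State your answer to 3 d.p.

n = 7, Σw = 156, Σz = 152, Σw² = 4164, Σz² = 3554, Σwz = 3629
nΣwz − ΣwΣz = 25403 − 23712 = 1691
nΣw² − (Σw)² = 29148 − 24336 = 4812; nΣz² − (Σz)² = 24878 − 23104 = 1774
r = 1691 / √(4812 × 1774) = 1691 / 2921.7269 ≈ 0.579

0.579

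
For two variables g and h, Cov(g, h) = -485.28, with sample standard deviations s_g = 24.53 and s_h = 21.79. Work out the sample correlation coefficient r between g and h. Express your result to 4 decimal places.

r = Cov(g,h) / (s_g · s_h) = -485.28 / (24.53 × 21.79)
  = -485.28 / 534.5087 ≈ -0.9079

-0.9079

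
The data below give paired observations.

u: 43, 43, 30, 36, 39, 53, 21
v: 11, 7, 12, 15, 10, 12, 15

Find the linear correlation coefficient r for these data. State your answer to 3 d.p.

-0.515

n = 7, Σu = 265, Σv = 82, Σu² = 10665, Σv² = 1008, Σuv = 3015
nΣuv − ΣuΣv = 21105 − 21730 = -625
nΣu² − (Σu)² = 74655 − 70225 = 4430; nΣv² − (Σv)² = 7056 − 6724 = 332
r = -625 / √(4430 × 332) = -625 / 1212.7489 ≈ -0.515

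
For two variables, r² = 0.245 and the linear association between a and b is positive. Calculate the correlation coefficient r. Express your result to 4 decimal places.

0.4950

|r| = √0.245 = 0.4950
The association is positive, so r = 0.4950.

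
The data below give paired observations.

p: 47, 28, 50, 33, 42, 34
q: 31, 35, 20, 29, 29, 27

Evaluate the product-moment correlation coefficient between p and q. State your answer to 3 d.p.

-0.645

n = 6, Σp = 234, Σq = 171, Σp² = 9502, Σq² = 4997, Σpq = 6530
nΣpq − ΣpΣq = 39180 − 40014 = -834
nΣp² − (Σp)² = 57012 − 54756 = 2256; nΣq² − (Σq)² = 29982 − 29241 = 741
r = -834 / √(2256 × 741) = -834 / 1292.9408 ≈ -0.645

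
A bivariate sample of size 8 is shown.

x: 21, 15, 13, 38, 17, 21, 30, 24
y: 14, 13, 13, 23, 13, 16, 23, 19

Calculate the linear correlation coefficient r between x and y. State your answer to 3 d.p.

0.935

n = 8, Σx = 179, Σy = 134, Σx² = 4485, Σy² = 2378, Σxy = 3235
nΣxy − ΣxΣy = 25880 − 23986 = 1894
nΣx² − (Σx)² = 35880 − 32041 = 3839; nΣy² − (Σy)² = 19024 − 17956 = 1068
r = 1894 / √(3839 × 1068) = 1894 / 2024.8585 ≈ 0.935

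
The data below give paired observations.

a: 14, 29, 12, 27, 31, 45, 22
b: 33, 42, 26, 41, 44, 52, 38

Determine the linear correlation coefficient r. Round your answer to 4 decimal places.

0.9742

n = 7, Σa = 180, Σb = 276, Σa² = 5380, Σb² = 11294, Σab = 7639
nΣab − ΣaΣb = 53473 − 49680 = 3793
nΣa² − (Σa)² = 37660 − 32400 = 5260; nΣb² − (Σb)² = 79058 − 76176 = 2882
r = 3793 / √(5260 × 2882) = 3793 / 3893.4971 ≈ 0.9742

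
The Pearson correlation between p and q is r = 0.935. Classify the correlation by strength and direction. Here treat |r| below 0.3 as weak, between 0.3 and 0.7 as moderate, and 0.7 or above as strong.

strong positive

r = 0.935 > 0 so the relationship is positive.
|r| = 0.935, which falls in the strong range.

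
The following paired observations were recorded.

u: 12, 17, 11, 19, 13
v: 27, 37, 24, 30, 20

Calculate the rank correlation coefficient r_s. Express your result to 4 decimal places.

Rank u: 2, 4, 1, 5, 3
Rank v: 3, 5, 2, 4, 1
d = rank(u) − rank(v): -1, -1, -1, 1, 2; Σd² = 8
ρ = 1 − 6Σd² / [n(n²−1)] = 1 − 6×8 / (5×24) = 1 − 48/120 ≈ 0.6000

0.6000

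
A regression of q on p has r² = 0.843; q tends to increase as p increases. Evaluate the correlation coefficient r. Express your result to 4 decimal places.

|r| = √0.843 = 0.9182
The association is positive, so r = 0.9182.

0.9182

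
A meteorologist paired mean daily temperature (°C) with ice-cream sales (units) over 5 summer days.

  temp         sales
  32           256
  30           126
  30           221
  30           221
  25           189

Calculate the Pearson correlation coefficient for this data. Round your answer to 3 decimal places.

0.342

n = 5, Σx = 147, Σy = 1013, Σx² = 4349, Σy² = 214815, Σxy = 29957
nΣxy − ΣxΣy = 149785 − 148911 = 874
nΣx² − (Σx)² = 21745 − 21609 = 136; nΣy² − (Σy)² = 1074075 − 1026169 = 47906
r = 874 / √(136 × 47906) = 874 / 2552.4921 ≈ 0.342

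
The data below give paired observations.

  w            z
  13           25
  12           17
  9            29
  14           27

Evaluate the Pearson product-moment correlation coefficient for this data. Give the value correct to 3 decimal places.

n = 4, Σw = 48, Σz = 98, Σw² = 590, Σz² = 2484, Σwz = 1168
nΣwz − ΣwΣz = 4672 − 4704 = -32
nΣw² − (Σw)² = 2360 − 2304 = 56; nΣz² − (Σz)² = 9936 − 9604 = 332
r = -32 / √(56 × 332) = -32 / 136.3525 ≈ -0.235

-0.235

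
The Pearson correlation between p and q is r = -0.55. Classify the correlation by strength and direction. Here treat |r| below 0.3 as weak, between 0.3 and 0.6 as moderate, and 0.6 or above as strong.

moderate negative

r = -0.55 < 0 so the relationship is negative.
|r| = 0.55, which falls in the moderate range.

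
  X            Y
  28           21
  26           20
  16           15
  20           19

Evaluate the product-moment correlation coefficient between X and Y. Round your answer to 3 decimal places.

n = 4, ΣX = 90, ΣY = 75, ΣX² = 2116, ΣY² = 1427, ΣXY = 1728
nΣXY − ΣXΣY = 6912 − 6750 = 162
nΣX² − (ΣX)² = 8464 − 8100 = 364; nΣY² − (ΣY)² = 5708 − 5625 = 83
r = 162 / √(364 × 83) = 162 / 173.8160 ≈ 0.932

0.932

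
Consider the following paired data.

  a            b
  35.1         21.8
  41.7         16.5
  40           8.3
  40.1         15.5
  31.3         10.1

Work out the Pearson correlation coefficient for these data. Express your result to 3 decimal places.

n = 5, Σa = 188.2, Σb = 72.2, Σa² = 7158.6, Σb² = 1158.64, Σab = 2722.91
nΣab − ΣaΣb = 13614.55 − 13588.04 = 26.51
nΣa² − (Σa)² = 35793 − 35419.24 = 373.76; nΣb² − (Σb)² = 5793.2 − 5212.84 = 580.36
r = 26.51 / √(373.76 × 580.36) = 26.51 / 465.7417 ≈ 0.057

0.057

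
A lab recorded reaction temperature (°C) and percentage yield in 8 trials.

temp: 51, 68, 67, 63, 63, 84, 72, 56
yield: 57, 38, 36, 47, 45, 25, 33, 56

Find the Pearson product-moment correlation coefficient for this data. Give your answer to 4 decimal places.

n = 8, Σx = 524, Σy = 337, Σx² = 35028, Σy² = 15073, Σxy = 21311
nΣxy − ΣxΣy = 170488 − 176588 = -6100
nΣx² − (Σx)² = 280224 − 274576 = 5648; nΣy² − (Σy)² = 120584 − 113569 = 7015
r = -6100 / √(5648 × 7015) = -6100 / 6294.4992 ≈ -0.9691

-0.9691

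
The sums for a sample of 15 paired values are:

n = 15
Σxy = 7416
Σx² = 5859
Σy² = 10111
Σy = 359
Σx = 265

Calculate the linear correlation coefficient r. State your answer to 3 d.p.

r = (nΣxy − ΣxΣy) / √[(nΣx² − (Σx)²)(nΣy² − (Σy)²)]
Numerator: 15×7416 − 265×359 = 16105
Denominator: √[(87885 − 70225)(151665 − 128881)] = √[17660 × 22784] = 20059.0488
r = 16105 / 20059.0488 ≈ 0.803

0.803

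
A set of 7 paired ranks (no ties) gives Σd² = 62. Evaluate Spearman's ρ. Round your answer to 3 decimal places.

ρ = 1 − 6Σd² / [n(n²−1)] = 1 − 6×62 / (7×48)
  = 1 − 372/336 = 1 − 1.1071 ≈ -0.107

-0.107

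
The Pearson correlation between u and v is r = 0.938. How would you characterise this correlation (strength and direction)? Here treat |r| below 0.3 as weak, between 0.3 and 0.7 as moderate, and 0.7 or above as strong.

r = 0.938 > 0 so the relationship is positive.
|r| = 0.938, which falls in the strong range.

strong positive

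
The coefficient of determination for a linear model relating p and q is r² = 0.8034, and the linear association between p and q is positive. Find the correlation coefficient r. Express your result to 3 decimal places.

|r| = √0.8034 = 0.896
The association is positive, so r = 0.896.

0.896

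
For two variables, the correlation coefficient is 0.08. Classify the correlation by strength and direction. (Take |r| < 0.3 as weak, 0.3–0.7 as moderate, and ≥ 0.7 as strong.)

weak positive

r = 0.08 > 0 so the relationship is positive.
|r| = 0.08, which falls in the weak range.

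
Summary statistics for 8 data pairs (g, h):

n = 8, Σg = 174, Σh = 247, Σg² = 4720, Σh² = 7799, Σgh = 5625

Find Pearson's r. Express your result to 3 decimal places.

r = (nΣgh − ΣgΣh) / √[(nΣg² − (Σg)²)(nΣh² − (Σh)²)]
Numerator: 8×5625 − 174×247 = 2022
Denominator: √[(37760 − 30276)(62392 − 61009)] = √[7484 × 1383] = 3217.1994
r = 2022 / 3217.1994 ≈ 0.628

0.628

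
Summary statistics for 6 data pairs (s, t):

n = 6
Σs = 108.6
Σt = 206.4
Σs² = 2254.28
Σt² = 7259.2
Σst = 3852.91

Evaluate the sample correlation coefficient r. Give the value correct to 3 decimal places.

0.546

r = (nΣst − ΣsΣt) / √[(nΣs² − (Σs)²)(nΣt² − (Σt)²)]
Numerator: 6×3852.91 − 108.6×206.4 = 702.42
Denominator: √[(13525.68 − 11793.96)(43555.2 − 42600.96)] = √[1731.72 × 954.24] = 1285.4869
r = 702.42 / 1285.4869 ≈ 0.546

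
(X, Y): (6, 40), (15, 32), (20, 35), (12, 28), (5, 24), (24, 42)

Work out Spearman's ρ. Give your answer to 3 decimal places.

Rank X: 2, 4, 5, 3, 1, 6
Rank Y: 5, 3, 4, 2, 1, 6
d = rank(X) − rank(Y): -3, 1, 1, 1, 0, 0; Σd² = 12
ρ = 1 − 6Σd² / [n(n²−1)] = 1 − 6×12 / (6×35) = 1 − 72/210 ≈ 0.657

0.657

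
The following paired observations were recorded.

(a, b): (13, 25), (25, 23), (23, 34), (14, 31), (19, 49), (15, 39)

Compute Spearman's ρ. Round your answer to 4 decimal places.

-0.0286

Rank a: 1, 6, 5, 2, 4, 3
Rank b: 2, 1, 4, 3, 6, 5
d = rank(a) − rank(b): -1, 5, 1, -1, -2, -2; Σd² = 36
ρ = 1 − 6Σd² / [n(n²−1)] = 1 − 6×36 / (6×35) = 1 − 216/210 ≈ -0.0286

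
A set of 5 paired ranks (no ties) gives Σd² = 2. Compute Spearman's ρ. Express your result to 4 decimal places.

0.9000

ρ = 1 − 6Σd² / [n(n²−1)] = 1 − 6×2 / (5×24)
  = 1 − 12/120 = 1 − 0.10000 ≈ 0.9000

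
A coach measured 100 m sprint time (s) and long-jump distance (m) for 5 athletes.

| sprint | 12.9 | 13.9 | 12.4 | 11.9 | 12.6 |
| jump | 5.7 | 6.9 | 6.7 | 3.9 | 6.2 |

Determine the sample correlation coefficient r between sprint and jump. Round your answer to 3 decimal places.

0.698

n = 5, Σx = 63.7, Σy = 29.4, Σx² = 813.75, Σy² = 178.64, Σxy = 377.05
nΣxy − ΣxΣy = 1885.25 − 1872.78 = 12.47
nΣx² − (Σx)² = 4068.75 − 4057.69 = 11.06; nΣy² − (Σy)² = 893.2 − 864.36 = 28.84
r = 12.47 / √(11.06 × 28.84) = 12.47 / 17.8597 ≈ 0.698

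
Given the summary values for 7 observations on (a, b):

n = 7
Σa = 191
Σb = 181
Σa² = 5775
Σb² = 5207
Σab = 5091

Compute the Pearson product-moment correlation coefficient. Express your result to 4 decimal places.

0.2795

r = (nΣab − ΣaΣb) / √[(nΣa² − (Σa)²)(nΣb² − (Σb)²)]
Numerator: 7×5091 − 191×181 = 1066
Denominator: √[(40425 − 36481)(36449 − 32761)] = √[3944 × 3688] = 3813.8526
r = 1066 / 3813.8526 ≈ 0.2795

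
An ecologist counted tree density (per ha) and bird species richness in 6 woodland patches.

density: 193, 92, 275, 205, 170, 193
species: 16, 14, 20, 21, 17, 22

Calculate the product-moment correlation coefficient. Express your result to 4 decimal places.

n = 6, Σx = 1128, Σy = 110, Σx² = 229512, Σy² = 2066, Σxy = 21317
nΣxy − ΣxΣy = 127902 − 124080 = 3822
nΣx² − (Σx)² = 1377072 − 1272384 = 104688; nΣy² − (Σy)² = 12396 − 12100 = 296
r = 3822 / √(104688 × 296) = 3822 / 5566.6550 ≈ 0.6866

0.6866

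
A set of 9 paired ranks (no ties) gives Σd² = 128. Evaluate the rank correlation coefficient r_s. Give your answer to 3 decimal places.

ρ = 1 − 6Σd² / [n(n²−1)] = 1 − 6×128 / (9×80)
  = 1 − 768/720 = 1 − 1.0667 ≈ -0.067

-0.067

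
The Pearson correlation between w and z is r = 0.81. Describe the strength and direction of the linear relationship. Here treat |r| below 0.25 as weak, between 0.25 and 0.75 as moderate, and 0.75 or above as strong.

r = 0.81 > 0 so the relationship is positive.
|r| = 0.81, which falls in the strong range.

strong positive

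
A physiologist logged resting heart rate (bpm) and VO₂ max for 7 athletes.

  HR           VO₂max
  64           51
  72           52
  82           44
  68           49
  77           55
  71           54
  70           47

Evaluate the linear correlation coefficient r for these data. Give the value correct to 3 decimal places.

-0.267

n = 7, Σx = 504, Σy = 352, Σx² = 36498, Σy² = 17792, Σxy = 25307
nΣxy − ΣxΣy = 177149 − 177408 = -259
nΣx² − (Σx)² = 255486 − 254016 = 1470; nΣy² − (Σy)² = 124544 − 123904 = 640
r = -259 / √(1470 × 640) = -259 / 969.9485 ≈ -0.267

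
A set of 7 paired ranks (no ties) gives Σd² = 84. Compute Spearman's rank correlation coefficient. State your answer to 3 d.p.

ρ = 1 − 6Σd² / [n(n²−1)] = 1 − 6×84 / (7×48)
  = 1 − 504/336 = 1 − 1.5000 ≈ -0.500

-0.500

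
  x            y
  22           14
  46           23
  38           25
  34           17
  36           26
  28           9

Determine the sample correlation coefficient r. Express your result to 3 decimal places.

n = 6, Σx = 204, Σy = 114, Σx² = 7280, Σy² = 2396, Σxy = 4082
nΣxy − ΣxΣy = 24492 − 23256 = 1236
nΣx² − (Σx)² = 43680 − 41616 = 2064; nΣy² − (Σy)² = 14376 − 12996 = 1380
r = 1236 / √(2064 × 1380) = 1236 / 1687.6967 ≈ 0.732

0.732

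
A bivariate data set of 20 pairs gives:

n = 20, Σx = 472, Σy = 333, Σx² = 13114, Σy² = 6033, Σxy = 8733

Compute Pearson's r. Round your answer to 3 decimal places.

r = (nΣxy − ΣxΣy) / √[(nΣx² − (Σx)²)(nΣy² − (Σy)²)]
Numerator: 20×8733 − 472×333 = 17484
Denominator: √[(262280 − 222784)(120660 − 110889)] = √[39496 × 9771] = 19644.7300
r = 17484 / 19644.7300 ≈ 0.890

0.890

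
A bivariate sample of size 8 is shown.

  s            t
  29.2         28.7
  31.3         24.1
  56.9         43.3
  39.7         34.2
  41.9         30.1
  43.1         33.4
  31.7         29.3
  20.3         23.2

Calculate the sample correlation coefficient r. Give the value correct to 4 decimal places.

0.9274

n = 8, Σs = 294.1, Σt = 246.3, Σs² = 11676.23, Σt² = 7867.33, Σst = 9514.38
nΣst − ΣsΣt = 76115.04 − 72436.83 = 3678.21
nΣs² − (Σs)² = 93409.84 − 86494.81 = 6915.03; nΣt² − (Σt)² = 62938.64 − 60663.69 = 2274.95
r = 3678.21 / √(6915.03 × 2274.95) = 3678.21 / 3966.2763 ≈ 0.9274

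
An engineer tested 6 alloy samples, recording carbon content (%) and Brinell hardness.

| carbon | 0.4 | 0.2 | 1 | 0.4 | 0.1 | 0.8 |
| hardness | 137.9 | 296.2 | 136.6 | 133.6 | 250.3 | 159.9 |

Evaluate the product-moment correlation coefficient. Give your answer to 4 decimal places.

-0.6664

n = 6, Σx = 2.9, Σy = 1114.5, Σx² = 2.01, Σy² = 231477.47, Σxy = 457.39
nΣxy − ΣxΣy = 2744.34 − 3232.05 = -487.71
nΣx² − (Σx)² = 12.06 − 8.41 = 3.65; nΣy² − (Σy)² = 1388864.82 − 1242110.25 = 146754.57
r = -487.71 / √(3.65 × 146754.57) = -487.71 / 731.8840 ≈ -0.6664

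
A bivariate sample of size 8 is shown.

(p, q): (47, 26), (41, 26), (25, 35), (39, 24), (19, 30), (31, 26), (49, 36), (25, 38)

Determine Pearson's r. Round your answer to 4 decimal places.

n = 8, Σp = 276, Σq = 241, Σp² = 10384, Σq² = 7469, Σpq = 8189
nΣpq − ΣpΣq = 65512 − 66516 = -1004
nΣp² − (Σp)² = 83072 − 76176 = 6896; nΣq² − (Σq)² = 59752 − 58081 = 1671
r = -1004 / √(6896 × 1671) = -1004 / 3394.5863 ≈ -0.2958

-0.2958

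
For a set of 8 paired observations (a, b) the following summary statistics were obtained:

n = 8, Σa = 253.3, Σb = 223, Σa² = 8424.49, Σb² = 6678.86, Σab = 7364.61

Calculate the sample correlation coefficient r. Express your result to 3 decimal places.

r = (nΣab − ΣaΣb) / √[(nΣa² − (Σa)²)(nΣb² − (Σb)²)]
Numerator: 8×7364.61 − 253.3×223 = 2430.98
Denominator: √[(67395.92 − 64160.89)(53430.88 − 49729)] = √[3235.03 × 3701.88] = 3460.5914
r = 2430.98 / 3460.5914 ≈ 0.702

0.702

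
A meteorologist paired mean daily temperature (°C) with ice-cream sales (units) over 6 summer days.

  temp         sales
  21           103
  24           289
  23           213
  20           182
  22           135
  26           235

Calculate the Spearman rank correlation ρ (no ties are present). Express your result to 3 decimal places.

0.771

Rank temp: 2, 5, 4, 1, 3, 6
Rank sales: 1, 6, 4, 3, 2, 5
d = rank(temp) − rank(sales): 1, -1, 0, -2, 1, 1; Σd² = 8
ρ = 1 − 6Σd² / [n(n²−1)] = 1 − 6×8 / (6×35) = 1 − 48/210 ≈ 0.771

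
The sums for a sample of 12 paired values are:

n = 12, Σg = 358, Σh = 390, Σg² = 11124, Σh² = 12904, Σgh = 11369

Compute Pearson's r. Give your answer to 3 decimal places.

-0.835

r = (nΣgh − ΣgΣh) / √[(nΣg² − (Σg)²)(nΣh² − (Σh)²)]
Numerator: 12×11369 − 358×390 = -3192
Denominator: √[(133488 − 128164)(154848 − 152100)] = √[5324 × 2748] = 3824.9643
r = -3192 / 3824.9643 ≈ -0.835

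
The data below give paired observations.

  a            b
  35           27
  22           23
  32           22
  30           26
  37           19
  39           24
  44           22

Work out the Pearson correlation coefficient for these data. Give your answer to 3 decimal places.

n = 7, Σa = 239, Σb = 163, Σa² = 8459, Σb² = 3839, Σab = 5542
nΣab − ΣaΣb = 38794 − 38957 = -163
nΣa² − (Σa)² = 59213 − 57121 = 2092; nΣb² − (Σb)² = 26873 − 26569 = 304
r = -163 / √(2092 × 304) = -163 / 797.4760 ≈ -0.204

-0.204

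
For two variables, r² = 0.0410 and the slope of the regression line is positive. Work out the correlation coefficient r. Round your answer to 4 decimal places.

|r| = √0.0410 = 0.2025
The association is positive, so r = 0.2025.

0.2025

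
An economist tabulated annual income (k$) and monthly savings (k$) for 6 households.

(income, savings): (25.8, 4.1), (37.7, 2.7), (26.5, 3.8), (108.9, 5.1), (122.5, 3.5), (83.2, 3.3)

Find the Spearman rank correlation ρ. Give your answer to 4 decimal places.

Rank income: 1, 3, 2, 5, 6, 4
Rank savings: 5, 1, 4, 6, 3, 2
d = rank(income) − rank(savings): -4, 2, -2, -1, 3, 2; Σd² = 38
ρ = 1 − 6Σd² / [n(n²−1)] = 1 − 6×38 / (6×35) = 1 − 228/210 ≈ -0.0857

-0.0857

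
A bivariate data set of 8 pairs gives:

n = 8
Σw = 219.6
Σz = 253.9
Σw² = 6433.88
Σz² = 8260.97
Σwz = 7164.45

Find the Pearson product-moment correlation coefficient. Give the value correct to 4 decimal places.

r = (nΣwz − ΣwΣz) / √[(nΣw² − (Σw)²)(nΣz² − (Σz)²)]
Numerator: 8×7164.45 − 219.6×253.9 = 1559.16
Denominator: √[(51471.04 − 48224.16)(66087.76 − 64465.21)] = √[3246.88 × 1622.55] = 2295.2615
r = 1559.16 / 2295.2615 ≈ 0.6793

0.6793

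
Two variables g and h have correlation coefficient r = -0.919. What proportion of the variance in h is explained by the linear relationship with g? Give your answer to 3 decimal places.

0.845

r² = (-0.919)² = 0.845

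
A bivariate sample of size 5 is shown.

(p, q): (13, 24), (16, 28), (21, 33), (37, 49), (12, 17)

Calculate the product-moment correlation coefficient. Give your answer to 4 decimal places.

n = 5, Σp = 99, Σq = 151, Σp² = 2379, Σq² = 5139, Σpq = 3470
nΣpq − ΣpΣq = 17350 − 14949 = 2401
nΣp² − (Σp)² = 11895 − 9801 = 2094; nΣq² − (Σq)² = 25695 − 22801 = 2894
r = 2401 / √(2094 × 2894) = 2401 / 2461.7140 ≈ 0.9753

0.9753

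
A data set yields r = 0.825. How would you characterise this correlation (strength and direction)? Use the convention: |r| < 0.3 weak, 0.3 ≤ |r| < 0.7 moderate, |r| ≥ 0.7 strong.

strong positive

r = 0.825 > 0 so the relationship is positive.
|r| = 0.825, which falls in the strong range.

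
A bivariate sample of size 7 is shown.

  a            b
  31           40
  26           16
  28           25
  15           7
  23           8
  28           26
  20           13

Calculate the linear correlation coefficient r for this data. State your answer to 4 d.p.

n = 7, Σa = 171, Σb = 135, Σa² = 4359, Σb² = 3439, Σab = 3633
nΣab − ΣaΣb = 25431 − 23085 = 2346
nΣa² − (Σa)² = 30513 − 29241 = 1272; nΣb² − (Σb)² = 24073 − 18225 = 5848
r = 2346 / √(1272 × 5848) = 2346 / 2727.3900 ≈ 0.8602

0.8602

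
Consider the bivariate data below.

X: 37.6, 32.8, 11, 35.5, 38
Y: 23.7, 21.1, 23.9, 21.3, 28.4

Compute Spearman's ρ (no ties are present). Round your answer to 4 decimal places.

0.4000

Rank X: 4, 2, 1, 3, 5
Rank Y: 3, 1, 4, 2, 5
d = rank(X) − rank(Y): 1, 1, -3, 1, 0; Σd² = 12
ρ = 1 − 6Σd² / [n(n²−1)] = 1 − 6×12 / (5×24) = 1 − 72/120 ≈ 0.4000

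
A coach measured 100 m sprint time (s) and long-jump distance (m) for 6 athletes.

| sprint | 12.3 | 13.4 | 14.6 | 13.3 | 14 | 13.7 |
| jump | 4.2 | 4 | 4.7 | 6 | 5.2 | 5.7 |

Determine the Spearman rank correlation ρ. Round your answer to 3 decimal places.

Rank sprint: 1, 3, 6, 2, 5, 4
Rank jump: 2, 1, 3, 6, 4, 5
d = rank(sprint) − rank(jump): -1, 2, 3, -4, 1, -1; Σd² = 32
ρ = 1 − 6Σd² / [n(n²−1)] = 1 − 6×32 / (6×35) = 1 − 192/210 ≈ 0.086

0.086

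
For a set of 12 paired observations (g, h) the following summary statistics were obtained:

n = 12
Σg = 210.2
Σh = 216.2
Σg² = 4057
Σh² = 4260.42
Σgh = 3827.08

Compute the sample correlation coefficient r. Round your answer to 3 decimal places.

0.108

r = (nΣgh − ΣgΣh) / √[(nΣg² − (Σg)²)(nΣh² − (Σh)²)]
Numerator: 12×3827.08 − 210.2×216.2 = 479.72
Denominator: √[(48684 − 44184.04)(51125.04 − 46742.44)] = √[4499.96 × 4382.6] = 4440.8923
r = 479.72 / 4440.8923 ≈ 0.108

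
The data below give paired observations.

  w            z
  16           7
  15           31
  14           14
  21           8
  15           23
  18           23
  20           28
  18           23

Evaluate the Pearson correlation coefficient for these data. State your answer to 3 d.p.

-0.092

n = 8, Σw = 137, Σz = 157, Σw² = 2391, Σz² = 3641, Σwz = 2674
nΣwz − ΣwΣz = 21392 − 21509 = -117
nΣw² − (Σw)² = 19128 − 18769 = 359; nΣz² − (Σz)² = 29128 − 24649 = 4479
r = -117 / √(359 × 4479) = -117 / 1268.0540 ≈ -0.092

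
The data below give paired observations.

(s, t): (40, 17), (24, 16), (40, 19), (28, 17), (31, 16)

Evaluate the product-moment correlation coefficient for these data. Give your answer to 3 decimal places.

n = 5, Σs = 163, Σt = 85, Σs² = 5521, Σt² = 1451, Σst = 2796
nΣst − ΣsΣt = 13980 − 13855 = 125
nΣs² − (Σs)² = 27605 − 26569 = 1036; nΣt² − (Σt)² = 7255 − 7225 = 30
r = 125 / √(1036 × 30) = 125 / 176.2952 ≈ 0.709

0.709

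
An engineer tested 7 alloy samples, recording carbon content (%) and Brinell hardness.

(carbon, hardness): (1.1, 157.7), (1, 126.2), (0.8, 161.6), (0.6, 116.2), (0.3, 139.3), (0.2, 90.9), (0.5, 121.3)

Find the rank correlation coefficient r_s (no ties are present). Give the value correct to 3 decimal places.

Rank carbon: 7, 6, 5, 4, 2, 1, 3
Rank hardness: 6, 4, 7, 2, 5, 1, 3
d = rank(carbon) − rank(hardness): 1, 2, -2, 2, -3, 0, 0; Σd² = 22
ρ = 1 − 6Σd² / [n(n²−1)] = 1 − 6×22 / (7×48) = 1 − 132/336 ≈ 0.607

0.607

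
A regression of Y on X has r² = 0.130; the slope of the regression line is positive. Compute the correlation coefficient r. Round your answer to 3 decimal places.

0.361

|r| = √0.130 = 0.361
The association is positive, so r = 0.361.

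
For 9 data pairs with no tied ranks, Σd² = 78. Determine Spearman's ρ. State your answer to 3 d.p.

0.350

ρ = 1 − 6Σd² / [n(n²−1)] = 1 − 6×78 / (9×80)
  = 1 − 468/720 = 1 − 0.6500 ≈ 0.350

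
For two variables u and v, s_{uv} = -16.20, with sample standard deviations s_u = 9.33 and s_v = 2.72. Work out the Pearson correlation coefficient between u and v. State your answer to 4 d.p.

r = Cov(u,v) / (s_u · s_v) = -16.20 / (9.33 × 2.72)
  = -16.20 / 25.3776 ≈ -0.6384

-0.6384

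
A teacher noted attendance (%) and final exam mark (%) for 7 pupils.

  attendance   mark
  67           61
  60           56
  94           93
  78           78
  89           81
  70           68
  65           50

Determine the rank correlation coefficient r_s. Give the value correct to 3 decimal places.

0.964

Rank attendance: 3, 1, 7, 5, 6, 4, 2
Rank mark: 3, 2, 7, 5, 6, 4, 1
d = rank(attendance) − rank(mark): 0, -1, 0, 0, 0, 0, 1; Σd² = 2
ρ = 1 − 6Σd² / [n(n²−1)] = 1 − 6×2 / (7×48) = 1 − 12/336 ≈ 0.964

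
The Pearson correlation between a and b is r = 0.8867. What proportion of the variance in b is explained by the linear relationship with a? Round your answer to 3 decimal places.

0.786

r² = (0.8867)² = 0.786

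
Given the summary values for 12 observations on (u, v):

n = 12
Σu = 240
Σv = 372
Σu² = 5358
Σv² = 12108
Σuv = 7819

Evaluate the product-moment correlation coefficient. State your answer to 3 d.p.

r = (nΣuv − ΣuΣv) / √[(nΣu² − (Σu)²)(nΣv² − (Σv)²)]
Numerator: 12×7819 − 240×372 = 4548
Denominator: √[(64296 − 57600)(145296 − 138384)] = √[6696 × 6912] = 6803.1428
r = 4548 / 6803.1428 ≈ 0.669

0.669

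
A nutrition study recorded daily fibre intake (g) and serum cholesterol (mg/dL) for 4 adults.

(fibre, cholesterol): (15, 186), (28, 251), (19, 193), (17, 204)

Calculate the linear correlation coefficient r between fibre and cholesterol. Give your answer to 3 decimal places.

0.955

n = 4, Σx = 79, Σy = 834, Σx² = 1659, Σy² = 176462, Σxy = 16953
nΣxy − ΣxΣy = 67812 − 65886 = 1926
nΣx² − (Σx)² = 6636 − 6241 = 395; nΣy² − (Σy)² = 705848 − 695556 = 10292
r = 1926 / √(395 × 10292) = 1926 / 2016.2688 ≈ 0.955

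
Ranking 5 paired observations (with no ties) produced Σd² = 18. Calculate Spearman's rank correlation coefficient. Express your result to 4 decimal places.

0.1000

ρ = 1 − 6Σd² / [n(n²−1)] = 1 − 6×18 / (5×24)
  = 1 − 108/120 = 1 − 0.90000 ≈ 0.1000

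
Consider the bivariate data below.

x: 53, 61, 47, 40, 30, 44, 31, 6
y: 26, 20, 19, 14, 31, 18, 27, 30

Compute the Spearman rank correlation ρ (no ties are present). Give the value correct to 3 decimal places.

Rank x: 7, 8, 6, 4, 2, 5, 3, 1
Rank y: 5, 4, 3, 1, 8, 2, 6, 7
d = rank(x) − rank(y): 2, 4, 3, 3, -6, 3, -3, -6; Σd² = 128
ρ = 1 − 6Σd² / [n(n²−1)] = 1 − 6×128 / (8×63) = 1 − 768/504 ≈ -0.524

-0.524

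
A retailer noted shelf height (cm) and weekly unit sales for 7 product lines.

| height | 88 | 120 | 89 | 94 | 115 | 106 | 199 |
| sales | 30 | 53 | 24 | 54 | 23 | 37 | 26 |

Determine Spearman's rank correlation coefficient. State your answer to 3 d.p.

Rank height: 1, 6, 2, 3, 5, 4, 7
Rank sales: 4, 6, 2, 7, 1, 5, 3
d = rank(height) − rank(sales): -3, 0, 0, -4, 4, -1, 4; Σd² = 58
ρ = 1 − 6Σd² / [n(n²−1)] = 1 − 6×58 / (7×48) = 1 − 348/336 ≈ -0.036

-0.036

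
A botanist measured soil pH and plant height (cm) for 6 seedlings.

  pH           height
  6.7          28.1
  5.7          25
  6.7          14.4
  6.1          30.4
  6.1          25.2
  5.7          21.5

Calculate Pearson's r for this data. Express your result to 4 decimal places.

n = 6, Σx = 37, Σy = 144.6, Σx² = 229.18, Σy² = 3643.42, Σxy = 888.96
nΣxy − ΣxΣy = 5333.76 − 5350.2 = -16.44
nΣx² − (Σx)² = 1375.08 − 1369 = 6.08; nΣy² − (Σy)² = 21860.52 − 20909.16 = 951.36
r = -16.44 / √(6.08 × 951.36) = -16.44 / 76.0544 ≈ -0.2162

-0.2162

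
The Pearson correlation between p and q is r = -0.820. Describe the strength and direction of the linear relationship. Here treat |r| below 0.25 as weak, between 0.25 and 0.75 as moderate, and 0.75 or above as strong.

strong negative

r = -0.820 < 0 so the relationship is negative.
|r| = 0.820, which falls in the strong range.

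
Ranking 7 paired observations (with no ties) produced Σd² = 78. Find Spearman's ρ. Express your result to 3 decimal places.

ρ = 1 − 6Σd² / [n(n²−1)] = 1 − 6×78 / (7×48)
  = 1 − 468/336 = 1 − 1.3929 ≈ -0.393

-0.393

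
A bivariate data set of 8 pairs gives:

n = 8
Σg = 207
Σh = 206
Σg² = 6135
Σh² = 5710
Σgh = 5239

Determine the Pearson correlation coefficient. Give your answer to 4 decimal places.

r = (nΣgh − ΣgΣh) / √[(nΣg² − (Σg)²)(nΣh² − (Σh)²)]
Numerator: 8×5239 − 207×206 = -730
Denominator: √[(49080 − 42849)(45680 − 42436)] = √[6231 × 3244] = 4495.9275
r = -730 / 4495.9275 ≈ -0.1624

-0.1624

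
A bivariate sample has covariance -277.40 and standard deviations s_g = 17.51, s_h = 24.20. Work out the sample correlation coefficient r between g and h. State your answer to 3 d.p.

-0.655

r = Cov(g,h) / (s_g · s_h) = -277.40 / (17.51 × 24.20)
  = -277.40 / 423.7420 ≈ -0.655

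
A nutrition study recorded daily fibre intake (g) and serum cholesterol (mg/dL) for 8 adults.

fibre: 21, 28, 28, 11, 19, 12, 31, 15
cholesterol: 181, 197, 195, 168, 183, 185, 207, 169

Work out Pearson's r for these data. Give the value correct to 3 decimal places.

0.880

n = 8, Σx = 165, Σy = 1485, Σx² = 3821, Σy² = 276943, Σxy = 31274
nΣxy − ΣxΣy = 250192 − 245025 = 5167
nΣx² − (Σx)² = 30568 − 27225 = 3343; nΣy² − (Σy)² = 2215544 − 2205225 = 10319
r = 5167 / √(3343 × 10319) = 5167 / 5873.3650 ≈ 0.880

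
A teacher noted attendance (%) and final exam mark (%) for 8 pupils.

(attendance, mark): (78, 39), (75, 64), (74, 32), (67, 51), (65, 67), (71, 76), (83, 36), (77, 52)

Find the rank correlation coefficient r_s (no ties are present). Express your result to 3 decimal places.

-0.524

Rank attendance: 7, 5, 4, 2, 1, 3, 8, 6
Rank mark: 3, 6, 1, 4, 7, 8, 2, 5
d = rank(attendance) − rank(mark): 4, -1, 3, -2, -6, -5, 6, 1; Σd² = 128
ρ = 1 − 6Σd² / [n(n²−1)] = 1 − 6×128 / (8×63) = 1 − 768/504 ≈ -0.524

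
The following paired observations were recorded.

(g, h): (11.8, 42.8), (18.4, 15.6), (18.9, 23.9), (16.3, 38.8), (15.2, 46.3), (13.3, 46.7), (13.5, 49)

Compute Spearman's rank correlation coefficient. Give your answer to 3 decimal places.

-0.714

Rank g: 1, 6, 7, 5, 4, 2, 3
Rank h: 4, 1, 2, 3, 5, 6, 7
d = rank(g) − rank(h): -3, 5, 5, 2, -1, -4, -4; Σd² = 96
ρ = 1 − 6Σd² / [n(n²−1)] = 1 − 6×96 / (7×48) = 1 − 576/336 ≈ -0.714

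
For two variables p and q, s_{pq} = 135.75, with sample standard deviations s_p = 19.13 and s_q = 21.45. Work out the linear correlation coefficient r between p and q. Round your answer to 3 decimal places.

r = Cov(p,q) / (s_p · s_q) = 135.75 / (19.13 × 21.45)
  = 135.75 / 410.3385 ≈ 0.331

0.331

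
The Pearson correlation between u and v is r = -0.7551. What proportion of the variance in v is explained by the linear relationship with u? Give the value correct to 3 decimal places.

r² = (-0.7551)² = 0.570

0.570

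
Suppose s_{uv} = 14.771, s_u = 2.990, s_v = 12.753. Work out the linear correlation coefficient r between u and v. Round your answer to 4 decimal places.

r = Cov(u,v) / (s_u · s_v) = 14.771 / (2.990 × 12.753)
  = 14.771 / 38.1315 ≈ 0.3874

0.3874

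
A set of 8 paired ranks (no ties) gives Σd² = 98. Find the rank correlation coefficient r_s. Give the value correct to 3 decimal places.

ρ = 1 − 6Σd² / [n(n²−1)] = 1 − 6×98 / (8×63)
  = 1 − 588/504 = 1 − 1.1667 ≈ -0.167

-0.167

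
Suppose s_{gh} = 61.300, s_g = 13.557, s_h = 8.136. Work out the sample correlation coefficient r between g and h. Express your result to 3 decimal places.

0.556

r = Cov(g,h) / (s_g · s_h) = 61.300 / (13.557 × 8.136)
  = 61.300 / 110.2998 ≈ 0.556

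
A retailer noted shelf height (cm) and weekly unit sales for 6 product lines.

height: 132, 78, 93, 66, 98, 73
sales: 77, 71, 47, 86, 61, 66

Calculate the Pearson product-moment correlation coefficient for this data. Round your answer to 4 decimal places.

n = 6, Σx = 540, Σy = 408, Σx² = 51446, Σy² = 28652, Σxy = 36545
nΣxy − ΣxΣy = 219270 − 220320 = -1050
nΣx² − (Σx)² = 308676 − 291600 = 17076; nΣy² − (Σy)² = 171912 − 166464 = 5448
r = -1050 / √(17076 × 5448) = -1050 / 9645.2086 ≈ -0.1089

-0.1089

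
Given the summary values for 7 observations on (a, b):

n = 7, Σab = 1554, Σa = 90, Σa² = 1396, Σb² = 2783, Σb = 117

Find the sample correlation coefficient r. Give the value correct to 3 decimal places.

r = (nΣab − ΣaΣb) / √[(nΣa² − (Σa)²)(nΣb² − (Σb)²)]
Numerator: 7×1554 − 90×117 = 348
Denominator: √[(9772 − 8100)(19481 − 13689)] = √[1672 × 5792] = 3111.9486
r = 348 / 3111.9486 ≈ 0.112

0.112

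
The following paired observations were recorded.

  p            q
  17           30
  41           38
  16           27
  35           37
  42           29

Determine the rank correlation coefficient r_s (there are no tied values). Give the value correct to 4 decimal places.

0.4000

Rank p: 2, 4, 1, 3, 5
Rank q: 3, 5, 1, 4, 2
d = rank(p) − rank(q): -1, -1, 0, -1, 3; Σd² = 12
ρ = 1 − 6Σd² / [n(n²−1)] = 1 − 6×12 / (5×24) = 1 − 72/120 ≈ 0.4000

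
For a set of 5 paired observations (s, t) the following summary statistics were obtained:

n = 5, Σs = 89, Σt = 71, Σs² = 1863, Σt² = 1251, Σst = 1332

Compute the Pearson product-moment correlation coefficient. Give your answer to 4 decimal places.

0.2621

r = (nΣst − ΣsΣt) / √[(nΣs² − (Σs)²)(nΣt² − (Σt)²)]
Numerator: 5×1332 − 89×71 = 341
Denominator: √[(9315 − 7921)(6255 − 5041)] = √[1394 × 1214] = 1300.8905
r = 341 / 1300.8905 ≈ 0.2621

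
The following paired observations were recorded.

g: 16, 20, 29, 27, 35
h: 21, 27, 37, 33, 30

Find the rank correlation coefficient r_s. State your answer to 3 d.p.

0.700

Rank g: 1, 2, 4, 3, 5
Rank h: 1, 2, 5, 4, 3
d = rank(g) − rank(h): 0, 0, -1, -1, 2; Σd² = 6
ρ = 1 − 6Σd² / [n(n²−1)] = 1 − 6×6 / (5×24) = 1 − 36/120 ≈ 0.700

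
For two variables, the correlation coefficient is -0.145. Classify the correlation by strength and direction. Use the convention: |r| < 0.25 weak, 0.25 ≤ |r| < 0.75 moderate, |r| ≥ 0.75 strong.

r = -0.145 < 0 so the relationship is negative.
|r| = 0.145, which falls in the weak range.

weak negative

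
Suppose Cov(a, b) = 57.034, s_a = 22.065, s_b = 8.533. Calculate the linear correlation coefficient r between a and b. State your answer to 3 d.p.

0.303

r = Cov(a,b) / (s_a · s_b) = 57.034 / (22.065 × 8.533)
  = 57.034 / 188.2806 ≈ 0.303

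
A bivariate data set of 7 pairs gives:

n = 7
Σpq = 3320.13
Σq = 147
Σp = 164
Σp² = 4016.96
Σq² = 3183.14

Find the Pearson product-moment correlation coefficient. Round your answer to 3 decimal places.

r = (nΣpq − ΣpΣq) / √[(nΣp² − (Σp)²)(nΣq² − (Σq)²)]
Numerator: 7×3320.13 − 164×147 = -867.09
Denominator: √[(28118.72 − 26896)(22281.98 − 21609)] = √[1222.72 × 672.98] = 907.1197
r = -867.09 / 907.1197 ≈ -0.956

-0.956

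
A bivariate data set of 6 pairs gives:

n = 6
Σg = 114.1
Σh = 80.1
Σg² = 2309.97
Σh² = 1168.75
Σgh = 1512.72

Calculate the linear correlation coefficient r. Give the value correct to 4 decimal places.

r = (nΣgh − ΣgΣh) / √[(nΣg² − (Σg)²)(nΣh² − (Σh)²)]
Numerator: 6×1512.72 − 114.1×80.1 = -63.09
Denominator: √[(13859.82 − 13018.81)(7012.5 − 6416.01)] = √[841.01 × 596.49] = 708.2754
r = -63.09 / 708.2754 ≈ -0.0891

-0.0891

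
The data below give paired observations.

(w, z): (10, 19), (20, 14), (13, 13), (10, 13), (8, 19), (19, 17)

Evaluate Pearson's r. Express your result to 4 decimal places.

n = 6, Σw = 80, Σz = 95, Σw² = 1194, Σz² = 1545, Σwz = 1244
nΣwz − ΣwΣz = 7464 − 7600 = -136
nΣw² − (Σw)² = 7164 − 6400 = 764; nΣz² − (Σz)² = 9270 − 9025 = 245
r = -136 / √(764 × 245) = -136 / 432.6430 ≈ -0.3143

-0.3143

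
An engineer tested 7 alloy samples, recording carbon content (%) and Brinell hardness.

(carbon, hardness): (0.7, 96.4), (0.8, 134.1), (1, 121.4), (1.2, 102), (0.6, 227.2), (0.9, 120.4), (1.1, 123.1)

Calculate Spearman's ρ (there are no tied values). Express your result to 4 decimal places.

Rank carbon: 2, 3, 5, 7, 1, 4, 6
Rank hardness: 1, 6, 4, 2, 7, 3, 5
d = rank(carbon) − rank(hardness): 1, -3, 1, 5, -6, 1, 1; Σd² = 74
ρ = 1 − 6Σd² / [n(n²−1)] = 1 − 6×74 / (7×48) = 1 − 444/336 ≈ -0.3214

-0.3214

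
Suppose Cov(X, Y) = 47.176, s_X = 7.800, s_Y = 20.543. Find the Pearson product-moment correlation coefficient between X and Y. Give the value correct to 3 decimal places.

0.294

r = Cov(X,Y) / (s_X · s_Y) = 47.176 / (7.800 × 20.543)
  = 47.176 / 160.2354 ≈ 0.294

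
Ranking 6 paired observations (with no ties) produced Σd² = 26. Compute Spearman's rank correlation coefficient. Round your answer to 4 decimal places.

ρ = 1 − 6Σd² / [n(n²−1)] = 1 − 6×26 / (6×35)
  = 1 − 156/210 = 1 − 0.74286 ≈ 0.2571

0.2571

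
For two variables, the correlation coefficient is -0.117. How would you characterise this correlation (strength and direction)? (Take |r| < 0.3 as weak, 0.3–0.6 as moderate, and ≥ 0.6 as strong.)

weak negative

r = -0.117 < 0 so the relationship is negative.
|r| = 0.117, which falls in the weak range.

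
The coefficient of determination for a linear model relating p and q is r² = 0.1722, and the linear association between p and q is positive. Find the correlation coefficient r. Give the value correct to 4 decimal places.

|r| = √0.1722 = 0.4150
The association is positive, so r = 0.4150.

0.4150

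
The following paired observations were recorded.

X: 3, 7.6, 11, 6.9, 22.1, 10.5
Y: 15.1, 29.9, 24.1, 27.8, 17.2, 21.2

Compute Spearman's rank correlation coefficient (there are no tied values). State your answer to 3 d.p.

Rank X: 1, 3, 5, 2, 6, 4
Rank Y: 1, 6, 4, 5, 2, 3
d = rank(X) − rank(Y): 0, -3, 1, -3, 4, 1; Σd² = 36
ρ = 1 − 6Σd² / [n(n²−1)] = 1 − 6×36 / (6×35) = 1 − 216/210 ≈ -0.029

-0.029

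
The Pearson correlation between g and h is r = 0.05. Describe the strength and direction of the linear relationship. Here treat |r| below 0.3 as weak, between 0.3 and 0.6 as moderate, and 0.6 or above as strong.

weak positive

r = 0.05 > 0 so the relationship is positive.
|r| = 0.05, which falls in the weak range.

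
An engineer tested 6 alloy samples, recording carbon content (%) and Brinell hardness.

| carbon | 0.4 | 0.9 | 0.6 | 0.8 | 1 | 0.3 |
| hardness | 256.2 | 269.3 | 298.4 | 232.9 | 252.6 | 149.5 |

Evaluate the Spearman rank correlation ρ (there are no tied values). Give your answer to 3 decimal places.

Rank carbon: 2, 5, 3, 4, 6, 1
Rank hardness: 4, 5, 6, 2, 3, 1
d = rank(carbon) − rank(hardness): -2, 0, -3, 2, 3, 0; Σd² = 26
ρ = 1 − 6Σd² / [n(n²−1)] = 1 − 6×26 / (6×35) = 1 − 156/210 ≈ 0.257

0.257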